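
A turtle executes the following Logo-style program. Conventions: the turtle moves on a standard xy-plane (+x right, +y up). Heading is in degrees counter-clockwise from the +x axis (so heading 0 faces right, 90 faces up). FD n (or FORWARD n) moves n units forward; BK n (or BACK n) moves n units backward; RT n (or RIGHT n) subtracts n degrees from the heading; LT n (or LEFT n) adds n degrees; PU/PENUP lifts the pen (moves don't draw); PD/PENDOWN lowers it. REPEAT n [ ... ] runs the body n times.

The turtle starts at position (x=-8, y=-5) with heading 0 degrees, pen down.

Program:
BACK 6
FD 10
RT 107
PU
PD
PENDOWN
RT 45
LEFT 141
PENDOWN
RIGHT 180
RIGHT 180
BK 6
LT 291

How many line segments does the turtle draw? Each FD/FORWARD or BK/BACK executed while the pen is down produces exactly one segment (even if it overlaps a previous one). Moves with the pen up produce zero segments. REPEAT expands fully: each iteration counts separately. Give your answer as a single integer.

Executing turtle program step by step:
Start: pos=(-8,-5), heading=0, pen down
BK 6: (-8,-5) -> (-14,-5) [heading=0, draw]
FD 10: (-14,-5) -> (-4,-5) [heading=0, draw]
RT 107: heading 0 -> 253
PU: pen up
PD: pen down
PD: pen down
RT 45: heading 253 -> 208
LT 141: heading 208 -> 349
PD: pen down
RT 180: heading 349 -> 169
RT 180: heading 169 -> 349
BK 6: (-4,-5) -> (-9.89,-3.855) [heading=349, draw]
LT 291: heading 349 -> 280
Final: pos=(-9.89,-3.855), heading=280, 3 segment(s) drawn
Segments drawn: 3

Answer: 3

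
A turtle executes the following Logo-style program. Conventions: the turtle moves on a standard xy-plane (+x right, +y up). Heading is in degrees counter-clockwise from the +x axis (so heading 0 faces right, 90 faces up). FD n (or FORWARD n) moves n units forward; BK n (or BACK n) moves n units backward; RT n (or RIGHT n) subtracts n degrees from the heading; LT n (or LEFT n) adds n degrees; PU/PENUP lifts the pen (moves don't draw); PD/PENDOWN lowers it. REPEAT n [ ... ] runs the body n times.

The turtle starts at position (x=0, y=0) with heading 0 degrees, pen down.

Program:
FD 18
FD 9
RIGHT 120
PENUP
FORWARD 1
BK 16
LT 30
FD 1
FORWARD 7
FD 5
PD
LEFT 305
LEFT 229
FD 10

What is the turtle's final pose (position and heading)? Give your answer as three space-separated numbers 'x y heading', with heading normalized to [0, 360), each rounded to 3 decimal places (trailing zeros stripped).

Executing turtle program step by step:
Start: pos=(0,0), heading=0, pen down
FD 18: (0,0) -> (18,0) [heading=0, draw]
FD 9: (18,0) -> (27,0) [heading=0, draw]
RT 120: heading 0 -> 240
PU: pen up
FD 1: (27,0) -> (26.5,-0.866) [heading=240, move]
BK 16: (26.5,-0.866) -> (34.5,12.99) [heading=240, move]
LT 30: heading 240 -> 270
FD 1: (34.5,12.99) -> (34.5,11.99) [heading=270, move]
FD 7: (34.5,11.99) -> (34.5,4.99) [heading=270, move]
FD 5: (34.5,4.99) -> (34.5,-0.01) [heading=270, move]
PD: pen down
LT 305: heading 270 -> 215
LT 229: heading 215 -> 84
FD 10: (34.5,-0.01) -> (35.545,9.936) [heading=84, draw]
Final: pos=(35.545,9.936), heading=84, 3 segment(s) drawn

Answer: 35.545 9.936 84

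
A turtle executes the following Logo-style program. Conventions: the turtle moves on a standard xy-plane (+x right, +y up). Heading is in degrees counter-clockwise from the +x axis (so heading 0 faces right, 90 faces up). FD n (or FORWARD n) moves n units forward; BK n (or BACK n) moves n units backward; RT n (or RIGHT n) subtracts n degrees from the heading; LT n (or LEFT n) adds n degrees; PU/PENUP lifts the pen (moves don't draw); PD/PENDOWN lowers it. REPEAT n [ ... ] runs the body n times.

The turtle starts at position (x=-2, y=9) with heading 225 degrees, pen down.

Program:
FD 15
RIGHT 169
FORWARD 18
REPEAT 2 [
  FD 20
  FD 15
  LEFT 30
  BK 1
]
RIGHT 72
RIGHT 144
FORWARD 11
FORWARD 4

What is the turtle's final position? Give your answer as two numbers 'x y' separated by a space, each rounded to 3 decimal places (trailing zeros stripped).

Answer: 17.236 60.579

Derivation:
Executing turtle program step by step:
Start: pos=(-2,9), heading=225, pen down
FD 15: (-2,9) -> (-12.607,-1.607) [heading=225, draw]
RT 169: heading 225 -> 56
FD 18: (-12.607,-1.607) -> (-2.541,13.316) [heading=56, draw]
REPEAT 2 [
  -- iteration 1/2 --
  FD 20: (-2.541,13.316) -> (8.643,29.897) [heading=56, draw]
  FD 15: (8.643,29.897) -> (17.031,42.332) [heading=56, draw]
  LT 30: heading 56 -> 86
  BK 1: (17.031,42.332) -> (16.961,41.335) [heading=86, draw]
  -- iteration 2/2 --
  FD 20: (16.961,41.335) -> (18.356,61.286) [heading=86, draw]
  FD 15: (18.356,61.286) -> (19.402,76.25) [heading=86, draw]
  LT 30: heading 86 -> 116
  BK 1: (19.402,76.25) -> (19.841,75.351) [heading=116, draw]
]
RT 72: heading 116 -> 44
RT 144: heading 44 -> 260
FD 11: (19.841,75.351) -> (17.931,64.518) [heading=260, draw]
FD 4: (17.931,64.518) -> (17.236,60.579) [heading=260, draw]
Final: pos=(17.236,60.579), heading=260, 10 segment(s) drawn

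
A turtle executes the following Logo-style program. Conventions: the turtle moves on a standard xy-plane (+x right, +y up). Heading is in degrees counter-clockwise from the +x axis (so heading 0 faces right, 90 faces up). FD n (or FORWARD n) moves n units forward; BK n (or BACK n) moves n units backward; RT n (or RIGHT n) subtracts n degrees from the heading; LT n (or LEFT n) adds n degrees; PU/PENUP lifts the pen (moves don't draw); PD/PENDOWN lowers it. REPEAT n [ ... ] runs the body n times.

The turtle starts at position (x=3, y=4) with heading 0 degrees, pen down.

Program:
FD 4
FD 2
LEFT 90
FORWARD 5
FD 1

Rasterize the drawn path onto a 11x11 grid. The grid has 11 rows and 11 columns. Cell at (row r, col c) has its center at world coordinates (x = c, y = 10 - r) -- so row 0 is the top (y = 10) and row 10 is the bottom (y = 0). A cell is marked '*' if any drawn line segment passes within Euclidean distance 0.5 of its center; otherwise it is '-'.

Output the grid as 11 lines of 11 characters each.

Segment 0: (3,4) -> (7,4)
Segment 1: (7,4) -> (9,4)
Segment 2: (9,4) -> (9,9)
Segment 3: (9,9) -> (9,10)

Answer: ---------*-
---------*-
---------*-
---------*-
---------*-
---------*-
---*******-
-----------
-----------
-----------
-----------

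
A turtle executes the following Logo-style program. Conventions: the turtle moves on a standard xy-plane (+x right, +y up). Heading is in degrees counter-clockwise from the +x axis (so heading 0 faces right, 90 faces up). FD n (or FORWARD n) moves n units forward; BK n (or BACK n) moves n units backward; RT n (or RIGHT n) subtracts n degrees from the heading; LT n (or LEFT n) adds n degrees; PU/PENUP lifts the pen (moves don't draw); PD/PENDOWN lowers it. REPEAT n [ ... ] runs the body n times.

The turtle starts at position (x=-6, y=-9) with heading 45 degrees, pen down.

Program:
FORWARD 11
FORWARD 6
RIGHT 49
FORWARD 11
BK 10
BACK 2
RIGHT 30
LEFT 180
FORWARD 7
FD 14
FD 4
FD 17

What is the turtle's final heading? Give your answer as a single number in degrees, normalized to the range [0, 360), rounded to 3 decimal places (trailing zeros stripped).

Answer: 146

Derivation:
Executing turtle program step by step:
Start: pos=(-6,-9), heading=45, pen down
FD 11: (-6,-9) -> (1.778,-1.222) [heading=45, draw]
FD 6: (1.778,-1.222) -> (6.021,3.021) [heading=45, draw]
RT 49: heading 45 -> 356
FD 11: (6.021,3.021) -> (16.994,2.253) [heading=356, draw]
BK 10: (16.994,2.253) -> (7.018,2.951) [heading=356, draw]
BK 2: (7.018,2.951) -> (5.023,3.091) [heading=356, draw]
RT 30: heading 356 -> 326
LT 180: heading 326 -> 146
FD 7: (5.023,3.091) -> (-0.78,7.005) [heading=146, draw]
FD 14: (-0.78,7.005) -> (-12.387,14.834) [heading=146, draw]
FD 4: (-12.387,14.834) -> (-15.703,17.07) [heading=146, draw]
FD 17: (-15.703,17.07) -> (-29.796,26.577) [heading=146, draw]
Final: pos=(-29.796,26.577), heading=146, 9 segment(s) drawn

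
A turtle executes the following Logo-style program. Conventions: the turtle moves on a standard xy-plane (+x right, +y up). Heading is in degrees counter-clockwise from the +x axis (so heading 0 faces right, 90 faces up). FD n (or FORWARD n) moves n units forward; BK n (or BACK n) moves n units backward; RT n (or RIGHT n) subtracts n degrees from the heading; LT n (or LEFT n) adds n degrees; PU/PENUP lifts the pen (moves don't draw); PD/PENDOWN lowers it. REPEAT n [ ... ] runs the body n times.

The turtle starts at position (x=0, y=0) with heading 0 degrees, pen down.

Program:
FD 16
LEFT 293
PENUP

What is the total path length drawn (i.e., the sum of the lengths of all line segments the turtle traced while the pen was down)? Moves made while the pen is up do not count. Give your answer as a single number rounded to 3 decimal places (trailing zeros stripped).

Executing turtle program step by step:
Start: pos=(0,0), heading=0, pen down
FD 16: (0,0) -> (16,0) [heading=0, draw]
LT 293: heading 0 -> 293
PU: pen up
Final: pos=(16,0), heading=293, 1 segment(s) drawn

Segment lengths:
  seg 1: (0,0) -> (16,0), length = 16
Total = 16

Answer: 16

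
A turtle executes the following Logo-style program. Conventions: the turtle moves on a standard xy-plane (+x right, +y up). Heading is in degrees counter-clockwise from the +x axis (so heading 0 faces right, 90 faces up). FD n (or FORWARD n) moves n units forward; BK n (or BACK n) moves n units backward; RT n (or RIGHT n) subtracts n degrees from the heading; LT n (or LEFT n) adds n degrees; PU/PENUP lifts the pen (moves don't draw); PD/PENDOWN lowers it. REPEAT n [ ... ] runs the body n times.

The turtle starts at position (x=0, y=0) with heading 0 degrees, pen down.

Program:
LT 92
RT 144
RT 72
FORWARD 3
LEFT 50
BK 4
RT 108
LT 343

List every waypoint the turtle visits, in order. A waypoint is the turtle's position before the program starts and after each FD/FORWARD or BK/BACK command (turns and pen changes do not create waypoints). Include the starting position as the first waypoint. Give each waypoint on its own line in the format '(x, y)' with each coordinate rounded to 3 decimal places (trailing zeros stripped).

Answer: (0, 0)
(-1.678, -2.487)
(-2.78, 1.358)

Derivation:
Executing turtle program step by step:
Start: pos=(0,0), heading=0, pen down
LT 92: heading 0 -> 92
RT 144: heading 92 -> 308
RT 72: heading 308 -> 236
FD 3: (0,0) -> (-1.678,-2.487) [heading=236, draw]
LT 50: heading 236 -> 286
BK 4: (-1.678,-2.487) -> (-2.78,1.358) [heading=286, draw]
RT 108: heading 286 -> 178
LT 343: heading 178 -> 161
Final: pos=(-2.78,1.358), heading=161, 2 segment(s) drawn
Waypoints (3 total):
(0, 0)
(-1.678, -2.487)
(-2.78, 1.358)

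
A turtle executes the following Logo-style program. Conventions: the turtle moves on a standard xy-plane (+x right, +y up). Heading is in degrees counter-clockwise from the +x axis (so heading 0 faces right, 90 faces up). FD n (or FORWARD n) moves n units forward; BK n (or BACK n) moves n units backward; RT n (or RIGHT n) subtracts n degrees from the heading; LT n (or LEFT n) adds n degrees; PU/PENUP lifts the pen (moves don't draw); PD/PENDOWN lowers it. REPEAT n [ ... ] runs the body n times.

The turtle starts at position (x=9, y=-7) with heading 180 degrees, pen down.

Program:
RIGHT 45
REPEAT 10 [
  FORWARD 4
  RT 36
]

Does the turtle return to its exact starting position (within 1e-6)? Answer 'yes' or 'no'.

Executing turtle program step by step:
Start: pos=(9,-7), heading=180, pen down
RT 45: heading 180 -> 135
REPEAT 10 [
  -- iteration 1/10 --
  FD 4: (9,-7) -> (6.172,-4.172) [heading=135, draw]
  RT 36: heading 135 -> 99
  -- iteration 2/10 --
  FD 4: (6.172,-4.172) -> (5.546,-0.221) [heading=99, draw]
  RT 36: heading 99 -> 63
  -- iteration 3/10 --
  FD 4: (5.546,-0.221) -> (7.362,3.343) [heading=63, draw]
  RT 36: heading 63 -> 27
  -- iteration 4/10 --
  FD 4: (7.362,3.343) -> (10.926,5.159) [heading=27, draw]
  RT 36: heading 27 -> 351
  -- iteration 5/10 --
  FD 4: (10.926,5.159) -> (14.877,4.533) [heading=351, draw]
  RT 36: heading 351 -> 315
  -- iteration 6/10 --
  FD 4: (14.877,4.533) -> (17.705,1.705) [heading=315, draw]
  RT 36: heading 315 -> 279
  -- iteration 7/10 --
  FD 4: (17.705,1.705) -> (18.331,-2.246) [heading=279, draw]
  RT 36: heading 279 -> 243
  -- iteration 8/10 --
  FD 4: (18.331,-2.246) -> (16.515,-5.81) [heading=243, draw]
  RT 36: heading 243 -> 207
  -- iteration 9/10 --
  FD 4: (16.515,-5.81) -> (12.951,-7.626) [heading=207, draw]
  RT 36: heading 207 -> 171
  -- iteration 10/10 --
  FD 4: (12.951,-7.626) -> (9,-7) [heading=171, draw]
  RT 36: heading 171 -> 135
]
Final: pos=(9,-7), heading=135, 10 segment(s) drawn

Start position: (9, -7)
Final position: (9, -7)
Distance = 0; < 1e-6 -> CLOSED

Answer: yes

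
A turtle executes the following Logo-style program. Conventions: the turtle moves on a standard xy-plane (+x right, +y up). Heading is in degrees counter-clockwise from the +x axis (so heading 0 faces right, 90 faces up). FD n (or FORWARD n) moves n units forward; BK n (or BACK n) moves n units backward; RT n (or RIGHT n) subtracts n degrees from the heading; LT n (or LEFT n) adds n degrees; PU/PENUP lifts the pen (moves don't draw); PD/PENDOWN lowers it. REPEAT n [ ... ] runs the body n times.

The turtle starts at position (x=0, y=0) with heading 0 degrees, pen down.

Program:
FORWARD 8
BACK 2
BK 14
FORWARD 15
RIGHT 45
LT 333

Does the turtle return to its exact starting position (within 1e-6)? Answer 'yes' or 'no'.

Executing turtle program step by step:
Start: pos=(0,0), heading=0, pen down
FD 8: (0,0) -> (8,0) [heading=0, draw]
BK 2: (8,0) -> (6,0) [heading=0, draw]
BK 14: (6,0) -> (-8,0) [heading=0, draw]
FD 15: (-8,0) -> (7,0) [heading=0, draw]
RT 45: heading 0 -> 315
LT 333: heading 315 -> 288
Final: pos=(7,0), heading=288, 4 segment(s) drawn

Start position: (0, 0)
Final position: (7, 0)
Distance = 7; >= 1e-6 -> NOT closed

Answer: no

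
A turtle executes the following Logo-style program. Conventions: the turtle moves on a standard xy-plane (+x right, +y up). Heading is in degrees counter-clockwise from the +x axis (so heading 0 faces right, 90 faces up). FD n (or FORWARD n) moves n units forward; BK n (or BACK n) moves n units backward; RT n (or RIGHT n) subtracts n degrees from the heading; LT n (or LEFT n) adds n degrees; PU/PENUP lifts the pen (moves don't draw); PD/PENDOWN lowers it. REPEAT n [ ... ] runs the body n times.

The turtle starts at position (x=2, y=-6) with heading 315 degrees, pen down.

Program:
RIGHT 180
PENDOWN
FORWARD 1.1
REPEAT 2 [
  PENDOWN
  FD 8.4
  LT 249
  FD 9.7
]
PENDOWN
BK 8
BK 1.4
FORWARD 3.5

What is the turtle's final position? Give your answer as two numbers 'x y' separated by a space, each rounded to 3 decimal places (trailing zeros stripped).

Executing turtle program step by step:
Start: pos=(2,-6), heading=315, pen down
RT 180: heading 315 -> 135
PD: pen down
FD 1.1: (2,-6) -> (1.222,-5.222) [heading=135, draw]
REPEAT 2 [
  -- iteration 1/2 --
  PD: pen down
  FD 8.4: (1.222,-5.222) -> (-4.718,0.718) [heading=135, draw]
  LT 249: heading 135 -> 24
  FD 9.7: (-4.718,0.718) -> (4.144,4.663) [heading=24, draw]
  -- iteration 2/2 --
  PD: pen down
  FD 8.4: (4.144,4.663) -> (11.818,8.079) [heading=24, draw]
  LT 249: heading 24 -> 273
  FD 9.7: (11.818,8.079) -> (12.325,-1.607) [heading=273, draw]
]
PD: pen down
BK 8: (12.325,-1.607) -> (11.907,6.382) [heading=273, draw]
BK 1.4: (11.907,6.382) -> (11.833,7.78) [heading=273, draw]
FD 3.5: (11.833,7.78) -> (12.017,4.285) [heading=273, draw]
Final: pos=(12.017,4.285), heading=273, 8 segment(s) drawn

Answer: 12.017 4.285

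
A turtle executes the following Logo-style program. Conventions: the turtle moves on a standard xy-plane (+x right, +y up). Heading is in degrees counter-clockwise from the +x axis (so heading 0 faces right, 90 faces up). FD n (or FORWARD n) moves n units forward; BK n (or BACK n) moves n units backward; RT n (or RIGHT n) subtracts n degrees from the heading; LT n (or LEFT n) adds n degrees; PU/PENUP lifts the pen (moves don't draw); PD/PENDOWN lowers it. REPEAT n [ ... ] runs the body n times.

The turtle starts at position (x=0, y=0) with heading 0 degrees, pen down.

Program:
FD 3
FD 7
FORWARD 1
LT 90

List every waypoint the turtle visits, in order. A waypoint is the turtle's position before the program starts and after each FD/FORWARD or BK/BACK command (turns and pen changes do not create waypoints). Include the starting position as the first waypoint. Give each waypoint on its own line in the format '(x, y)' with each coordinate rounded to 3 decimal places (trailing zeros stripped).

Executing turtle program step by step:
Start: pos=(0,0), heading=0, pen down
FD 3: (0,0) -> (3,0) [heading=0, draw]
FD 7: (3,0) -> (10,0) [heading=0, draw]
FD 1: (10,0) -> (11,0) [heading=0, draw]
LT 90: heading 0 -> 90
Final: pos=(11,0), heading=90, 3 segment(s) drawn
Waypoints (4 total):
(0, 0)
(3, 0)
(10, 0)
(11, 0)

Answer: (0, 0)
(3, 0)
(10, 0)
(11, 0)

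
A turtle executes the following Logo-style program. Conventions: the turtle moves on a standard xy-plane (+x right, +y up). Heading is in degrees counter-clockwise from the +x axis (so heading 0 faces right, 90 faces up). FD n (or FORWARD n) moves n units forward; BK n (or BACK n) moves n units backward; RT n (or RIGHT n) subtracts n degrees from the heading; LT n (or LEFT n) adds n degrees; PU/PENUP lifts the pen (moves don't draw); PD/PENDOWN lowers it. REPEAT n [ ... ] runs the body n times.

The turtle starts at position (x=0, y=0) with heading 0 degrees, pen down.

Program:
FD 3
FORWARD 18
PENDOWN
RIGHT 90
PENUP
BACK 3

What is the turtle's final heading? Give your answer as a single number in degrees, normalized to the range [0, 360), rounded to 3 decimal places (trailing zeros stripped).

Answer: 270

Derivation:
Executing turtle program step by step:
Start: pos=(0,0), heading=0, pen down
FD 3: (0,0) -> (3,0) [heading=0, draw]
FD 18: (3,0) -> (21,0) [heading=0, draw]
PD: pen down
RT 90: heading 0 -> 270
PU: pen up
BK 3: (21,0) -> (21,3) [heading=270, move]
Final: pos=(21,3), heading=270, 2 segment(s) drawn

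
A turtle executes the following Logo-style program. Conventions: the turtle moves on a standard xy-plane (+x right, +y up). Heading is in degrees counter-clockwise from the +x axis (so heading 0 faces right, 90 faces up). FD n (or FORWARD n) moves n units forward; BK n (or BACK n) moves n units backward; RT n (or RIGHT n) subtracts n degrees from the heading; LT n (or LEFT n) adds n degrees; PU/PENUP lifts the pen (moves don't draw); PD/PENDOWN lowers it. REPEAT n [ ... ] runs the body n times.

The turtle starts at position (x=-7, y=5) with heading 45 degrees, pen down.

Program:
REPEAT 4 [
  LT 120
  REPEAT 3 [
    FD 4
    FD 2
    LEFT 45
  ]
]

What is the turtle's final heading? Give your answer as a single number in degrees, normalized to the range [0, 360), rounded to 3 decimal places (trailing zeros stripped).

Executing turtle program step by step:
Start: pos=(-7,5), heading=45, pen down
REPEAT 4 [
  -- iteration 1/4 --
  LT 120: heading 45 -> 165
  REPEAT 3 [
    -- iteration 1/3 --
    FD 4: (-7,5) -> (-10.864,6.035) [heading=165, draw]
    FD 2: (-10.864,6.035) -> (-12.796,6.553) [heading=165, draw]
    LT 45: heading 165 -> 210
    -- iteration 2/3 --
    FD 4: (-12.796,6.553) -> (-16.26,4.553) [heading=210, draw]
    FD 2: (-16.26,4.553) -> (-17.992,3.553) [heading=210, draw]
    LT 45: heading 210 -> 255
    -- iteration 3/3 --
    FD 4: (-17.992,3.553) -> (-19.027,-0.311) [heading=255, draw]
    FD 2: (-19.027,-0.311) -> (-19.545,-2.243) [heading=255, draw]
    LT 45: heading 255 -> 300
  ]
  -- iteration 2/4 --
  LT 120: heading 300 -> 60
  REPEAT 3 [
    -- iteration 1/3 --
    FD 4: (-19.545,-2.243) -> (-17.545,1.221) [heading=60, draw]
    FD 2: (-17.545,1.221) -> (-16.545,2.954) [heading=60, draw]
    LT 45: heading 60 -> 105
    -- iteration 2/3 --
    FD 4: (-16.545,2.954) -> (-17.58,6.817) [heading=105, draw]
    FD 2: (-17.58,6.817) -> (-18.098,8.749) [heading=105, draw]
    LT 45: heading 105 -> 150
    -- iteration 3/3 --
    FD 4: (-18.098,8.749) -> (-21.562,10.749) [heading=150, draw]
    FD 2: (-21.562,10.749) -> (-23.294,11.749) [heading=150, draw]
    LT 45: heading 150 -> 195
  ]
  -- iteration 3/4 --
  LT 120: heading 195 -> 315
  REPEAT 3 [
    -- iteration 1/3 --
    FD 4: (-23.294,11.749) -> (-20.465,8.921) [heading=315, draw]
    FD 2: (-20.465,8.921) -> (-19.051,7.506) [heading=315, draw]
    LT 45: heading 315 -> 0
    -- iteration 2/3 --
    FD 4: (-19.051,7.506) -> (-15.051,7.506) [heading=0, draw]
    FD 2: (-15.051,7.506) -> (-13.051,7.506) [heading=0, draw]
    LT 45: heading 0 -> 45
    -- iteration 3/3 --
    FD 4: (-13.051,7.506) -> (-10.223,10.335) [heading=45, draw]
    FD 2: (-10.223,10.335) -> (-8.808,11.749) [heading=45, draw]
    LT 45: heading 45 -> 90
  ]
  -- iteration 4/4 --
  LT 120: heading 90 -> 210
  REPEAT 3 [
    -- iteration 1/3 --
    FD 4: (-8.808,11.749) -> (-12.273,9.749) [heading=210, draw]
    FD 2: (-12.273,9.749) -> (-14.005,8.749) [heading=210, draw]
    LT 45: heading 210 -> 255
    -- iteration 2/3 --
    FD 4: (-14.005,8.749) -> (-15.04,4.885) [heading=255, draw]
    FD 2: (-15.04,4.885) -> (-15.557,2.954) [heading=255, draw]
    LT 45: heading 255 -> 300
    -- iteration 3/3 --
    FD 4: (-15.557,2.954) -> (-13.557,-0.511) [heading=300, draw]
    FD 2: (-13.557,-0.511) -> (-12.557,-2.243) [heading=300, draw]
    LT 45: heading 300 -> 345
  ]
]
Final: pos=(-12.557,-2.243), heading=345, 24 segment(s) drawn

Answer: 345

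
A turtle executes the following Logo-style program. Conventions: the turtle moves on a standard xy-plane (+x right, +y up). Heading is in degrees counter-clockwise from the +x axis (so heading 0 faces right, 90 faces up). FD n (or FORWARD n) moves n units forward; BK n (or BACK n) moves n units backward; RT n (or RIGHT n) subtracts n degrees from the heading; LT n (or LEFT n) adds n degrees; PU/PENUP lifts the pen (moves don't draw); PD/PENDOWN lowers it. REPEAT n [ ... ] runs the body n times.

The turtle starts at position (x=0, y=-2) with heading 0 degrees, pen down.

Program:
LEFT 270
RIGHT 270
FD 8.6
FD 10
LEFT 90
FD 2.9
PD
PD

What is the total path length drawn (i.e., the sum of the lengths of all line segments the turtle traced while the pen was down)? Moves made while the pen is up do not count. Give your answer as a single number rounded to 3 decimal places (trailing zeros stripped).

Answer: 21.5

Derivation:
Executing turtle program step by step:
Start: pos=(0,-2), heading=0, pen down
LT 270: heading 0 -> 270
RT 270: heading 270 -> 0
FD 8.6: (0,-2) -> (8.6,-2) [heading=0, draw]
FD 10: (8.6,-2) -> (18.6,-2) [heading=0, draw]
LT 90: heading 0 -> 90
FD 2.9: (18.6,-2) -> (18.6,0.9) [heading=90, draw]
PD: pen down
PD: pen down
Final: pos=(18.6,0.9), heading=90, 3 segment(s) drawn

Segment lengths:
  seg 1: (0,-2) -> (8.6,-2), length = 8.6
  seg 2: (8.6,-2) -> (18.6,-2), length = 10
  seg 3: (18.6,-2) -> (18.6,0.9), length = 2.9
Total = 21.5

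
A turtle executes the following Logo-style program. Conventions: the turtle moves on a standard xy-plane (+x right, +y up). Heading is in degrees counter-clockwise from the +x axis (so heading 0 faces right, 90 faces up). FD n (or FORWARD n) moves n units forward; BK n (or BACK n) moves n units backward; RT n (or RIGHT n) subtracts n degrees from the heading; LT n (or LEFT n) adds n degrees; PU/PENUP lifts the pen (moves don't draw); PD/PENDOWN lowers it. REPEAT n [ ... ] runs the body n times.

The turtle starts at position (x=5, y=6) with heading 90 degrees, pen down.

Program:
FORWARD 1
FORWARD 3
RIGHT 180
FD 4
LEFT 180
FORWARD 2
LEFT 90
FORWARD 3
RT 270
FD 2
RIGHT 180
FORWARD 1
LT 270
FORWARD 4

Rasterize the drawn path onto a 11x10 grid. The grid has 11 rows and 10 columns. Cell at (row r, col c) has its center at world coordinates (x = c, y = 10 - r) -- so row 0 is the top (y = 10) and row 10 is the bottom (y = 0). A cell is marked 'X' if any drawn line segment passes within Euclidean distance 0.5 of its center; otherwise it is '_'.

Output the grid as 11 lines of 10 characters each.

Segment 0: (5,6) -> (5,7)
Segment 1: (5,7) -> (5,10)
Segment 2: (5,10) -> (5,6)
Segment 3: (5,6) -> (5,8)
Segment 4: (5,8) -> (2,8)
Segment 5: (2,8) -> (2,6)
Segment 6: (2,6) -> (2,7)
Segment 7: (2,7) -> (6,7)

Answer: _____X____
_____X____
__XXXX____
__XXXXX___
__X__X____
__________
__________
__________
__________
__________
__________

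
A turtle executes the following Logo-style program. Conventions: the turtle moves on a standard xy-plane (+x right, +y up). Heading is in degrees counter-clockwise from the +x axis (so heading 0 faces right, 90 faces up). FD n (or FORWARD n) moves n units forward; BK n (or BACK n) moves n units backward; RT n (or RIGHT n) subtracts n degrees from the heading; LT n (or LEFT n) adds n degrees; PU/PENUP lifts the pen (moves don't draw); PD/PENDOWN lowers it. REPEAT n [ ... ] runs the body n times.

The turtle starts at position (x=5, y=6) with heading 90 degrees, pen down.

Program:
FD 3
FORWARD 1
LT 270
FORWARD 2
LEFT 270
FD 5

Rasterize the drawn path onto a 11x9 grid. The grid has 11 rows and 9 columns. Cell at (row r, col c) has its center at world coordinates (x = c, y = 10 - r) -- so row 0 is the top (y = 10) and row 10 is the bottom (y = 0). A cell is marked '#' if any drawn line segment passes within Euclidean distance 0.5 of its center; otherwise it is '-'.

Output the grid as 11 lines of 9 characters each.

Segment 0: (5,6) -> (5,9)
Segment 1: (5,9) -> (5,10)
Segment 2: (5,10) -> (7,10)
Segment 3: (7,10) -> (7,5)

Answer: -----###-
-----#-#-
-----#-#-
-----#-#-
-----#-#-
-------#-
---------
---------
---------
---------
---------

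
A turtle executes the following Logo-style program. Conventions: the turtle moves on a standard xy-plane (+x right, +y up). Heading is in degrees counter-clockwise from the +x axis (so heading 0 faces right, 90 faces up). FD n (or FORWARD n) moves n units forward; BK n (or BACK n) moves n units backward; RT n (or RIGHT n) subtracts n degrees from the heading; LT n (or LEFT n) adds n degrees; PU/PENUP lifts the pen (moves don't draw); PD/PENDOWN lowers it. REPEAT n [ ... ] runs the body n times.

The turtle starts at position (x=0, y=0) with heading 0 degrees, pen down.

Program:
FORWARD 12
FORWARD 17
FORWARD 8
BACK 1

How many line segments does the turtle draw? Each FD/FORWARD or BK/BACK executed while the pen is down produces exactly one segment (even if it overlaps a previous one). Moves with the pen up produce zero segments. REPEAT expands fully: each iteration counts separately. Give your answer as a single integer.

Answer: 4

Derivation:
Executing turtle program step by step:
Start: pos=(0,0), heading=0, pen down
FD 12: (0,0) -> (12,0) [heading=0, draw]
FD 17: (12,0) -> (29,0) [heading=0, draw]
FD 8: (29,0) -> (37,0) [heading=0, draw]
BK 1: (37,0) -> (36,0) [heading=0, draw]
Final: pos=(36,0), heading=0, 4 segment(s) drawn
Segments drawn: 4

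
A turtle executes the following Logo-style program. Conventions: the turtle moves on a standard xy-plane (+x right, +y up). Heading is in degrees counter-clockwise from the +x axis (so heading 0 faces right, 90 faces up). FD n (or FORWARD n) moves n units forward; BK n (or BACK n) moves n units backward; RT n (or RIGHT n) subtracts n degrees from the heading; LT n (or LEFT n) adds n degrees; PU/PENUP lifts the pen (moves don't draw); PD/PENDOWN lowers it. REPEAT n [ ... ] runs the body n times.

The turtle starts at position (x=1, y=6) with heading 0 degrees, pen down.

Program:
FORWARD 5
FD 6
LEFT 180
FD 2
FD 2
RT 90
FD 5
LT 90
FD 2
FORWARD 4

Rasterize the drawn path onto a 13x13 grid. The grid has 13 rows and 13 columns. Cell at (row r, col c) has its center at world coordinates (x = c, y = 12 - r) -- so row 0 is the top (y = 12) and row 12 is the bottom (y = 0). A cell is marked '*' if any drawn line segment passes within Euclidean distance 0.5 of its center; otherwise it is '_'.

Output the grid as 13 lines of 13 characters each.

Answer: _____________
__*******____
________*____
________*____
________*____
________*____
_************
_____________
_____________
_____________
_____________
_____________
_____________

Derivation:
Segment 0: (1,6) -> (6,6)
Segment 1: (6,6) -> (12,6)
Segment 2: (12,6) -> (10,6)
Segment 3: (10,6) -> (8,6)
Segment 4: (8,6) -> (8,11)
Segment 5: (8,11) -> (6,11)
Segment 6: (6,11) -> (2,11)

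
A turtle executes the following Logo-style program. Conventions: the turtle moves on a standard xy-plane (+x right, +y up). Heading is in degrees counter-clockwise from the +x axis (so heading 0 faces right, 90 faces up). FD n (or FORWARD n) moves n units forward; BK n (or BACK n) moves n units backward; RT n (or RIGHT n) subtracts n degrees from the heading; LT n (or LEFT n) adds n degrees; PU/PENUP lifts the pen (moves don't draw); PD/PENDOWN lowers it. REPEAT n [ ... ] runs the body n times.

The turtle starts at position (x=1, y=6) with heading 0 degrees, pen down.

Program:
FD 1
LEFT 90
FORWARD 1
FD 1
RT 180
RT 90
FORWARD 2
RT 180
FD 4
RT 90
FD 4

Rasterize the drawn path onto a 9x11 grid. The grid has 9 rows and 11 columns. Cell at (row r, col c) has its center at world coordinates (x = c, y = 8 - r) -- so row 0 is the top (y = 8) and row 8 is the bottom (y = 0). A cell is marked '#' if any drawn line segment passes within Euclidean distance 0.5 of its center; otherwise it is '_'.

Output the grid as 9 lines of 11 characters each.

Answer: #####______
__#_#______
_##_#______
____#______
____#______
___________
___________
___________
___________

Derivation:
Segment 0: (1,6) -> (2,6)
Segment 1: (2,6) -> (2,7)
Segment 2: (2,7) -> (2,8)
Segment 3: (2,8) -> (0,8)
Segment 4: (0,8) -> (4,8)
Segment 5: (4,8) -> (4,4)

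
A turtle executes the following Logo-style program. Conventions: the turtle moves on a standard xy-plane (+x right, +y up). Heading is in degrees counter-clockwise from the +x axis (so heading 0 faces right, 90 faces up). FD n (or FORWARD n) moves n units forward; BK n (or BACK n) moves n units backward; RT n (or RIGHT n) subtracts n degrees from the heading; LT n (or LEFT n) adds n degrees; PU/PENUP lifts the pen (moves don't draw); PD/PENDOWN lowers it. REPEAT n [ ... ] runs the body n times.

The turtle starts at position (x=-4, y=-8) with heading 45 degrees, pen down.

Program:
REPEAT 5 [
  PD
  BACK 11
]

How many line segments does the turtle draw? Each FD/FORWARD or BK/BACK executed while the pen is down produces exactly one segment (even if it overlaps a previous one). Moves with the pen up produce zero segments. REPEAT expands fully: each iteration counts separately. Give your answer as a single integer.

Executing turtle program step by step:
Start: pos=(-4,-8), heading=45, pen down
REPEAT 5 [
  -- iteration 1/5 --
  PD: pen down
  BK 11: (-4,-8) -> (-11.778,-15.778) [heading=45, draw]
  -- iteration 2/5 --
  PD: pen down
  BK 11: (-11.778,-15.778) -> (-19.556,-23.556) [heading=45, draw]
  -- iteration 3/5 --
  PD: pen down
  BK 11: (-19.556,-23.556) -> (-27.335,-31.335) [heading=45, draw]
  -- iteration 4/5 --
  PD: pen down
  BK 11: (-27.335,-31.335) -> (-35.113,-39.113) [heading=45, draw]
  -- iteration 5/5 --
  PD: pen down
  BK 11: (-35.113,-39.113) -> (-42.891,-46.891) [heading=45, draw]
]
Final: pos=(-42.891,-46.891), heading=45, 5 segment(s) drawn
Segments drawn: 5

Answer: 5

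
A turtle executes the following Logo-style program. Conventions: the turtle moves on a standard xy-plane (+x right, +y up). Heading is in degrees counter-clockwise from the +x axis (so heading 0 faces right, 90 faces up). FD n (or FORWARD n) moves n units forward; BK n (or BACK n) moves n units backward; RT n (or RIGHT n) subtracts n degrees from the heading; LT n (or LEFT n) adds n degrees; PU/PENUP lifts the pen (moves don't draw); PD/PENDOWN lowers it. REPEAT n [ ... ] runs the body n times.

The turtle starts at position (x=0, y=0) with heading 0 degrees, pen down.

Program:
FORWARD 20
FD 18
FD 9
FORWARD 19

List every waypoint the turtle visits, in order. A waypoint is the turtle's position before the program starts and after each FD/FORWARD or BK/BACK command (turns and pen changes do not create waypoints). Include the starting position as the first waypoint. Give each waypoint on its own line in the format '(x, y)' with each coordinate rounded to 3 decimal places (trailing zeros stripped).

Executing turtle program step by step:
Start: pos=(0,0), heading=0, pen down
FD 20: (0,0) -> (20,0) [heading=0, draw]
FD 18: (20,0) -> (38,0) [heading=0, draw]
FD 9: (38,0) -> (47,0) [heading=0, draw]
FD 19: (47,0) -> (66,0) [heading=0, draw]
Final: pos=(66,0), heading=0, 4 segment(s) drawn
Waypoints (5 total):
(0, 0)
(20, 0)
(38, 0)
(47, 0)
(66, 0)

Answer: (0, 0)
(20, 0)
(38, 0)
(47, 0)
(66, 0)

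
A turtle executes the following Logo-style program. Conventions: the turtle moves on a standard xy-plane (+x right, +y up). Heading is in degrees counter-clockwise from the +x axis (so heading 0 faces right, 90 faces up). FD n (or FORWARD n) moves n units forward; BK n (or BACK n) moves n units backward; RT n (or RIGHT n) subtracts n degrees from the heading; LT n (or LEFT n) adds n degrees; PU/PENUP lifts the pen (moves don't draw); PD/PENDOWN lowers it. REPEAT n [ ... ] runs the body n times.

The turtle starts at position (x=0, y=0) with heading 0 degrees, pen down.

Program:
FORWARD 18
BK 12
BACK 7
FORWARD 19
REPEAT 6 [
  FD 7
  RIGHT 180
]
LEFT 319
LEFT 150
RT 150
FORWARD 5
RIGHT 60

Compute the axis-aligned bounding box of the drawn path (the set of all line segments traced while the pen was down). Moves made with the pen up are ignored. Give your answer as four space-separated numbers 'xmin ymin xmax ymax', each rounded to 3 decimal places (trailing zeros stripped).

Answer: -1 -3.28 25 0

Derivation:
Executing turtle program step by step:
Start: pos=(0,0), heading=0, pen down
FD 18: (0,0) -> (18,0) [heading=0, draw]
BK 12: (18,0) -> (6,0) [heading=0, draw]
BK 7: (6,0) -> (-1,0) [heading=0, draw]
FD 19: (-1,0) -> (18,0) [heading=0, draw]
REPEAT 6 [
  -- iteration 1/6 --
  FD 7: (18,0) -> (25,0) [heading=0, draw]
  RT 180: heading 0 -> 180
  -- iteration 2/6 --
  FD 7: (25,0) -> (18,0) [heading=180, draw]
  RT 180: heading 180 -> 0
  -- iteration 3/6 --
  FD 7: (18,0) -> (25,0) [heading=0, draw]
  RT 180: heading 0 -> 180
  -- iteration 4/6 --
  FD 7: (25,0) -> (18,0) [heading=180, draw]
  RT 180: heading 180 -> 0
  -- iteration 5/6 --
  FD 7: (18,0) -> (25,0) [heading=0, draw]
  RT 180: heading 0 -> 180
  -- iteration 6/6 --
  FD 7: (25,0) -> (18,0) [heading=180, draw]
  RT 180: heading 180 -> 0
]
LT 319: heading 0 -> 319
LT 150: heading 319 -> 109
RT 150: heading 109 -> 319
FD 5: (18,0) -> (21.774,-3.28) [heading=319, draw]
RT 60: heading 319 -> 259
Final: pos=(21.774,-3.28), heading=259, 11 segment(s) drawn

Segment endpoints: x in {-1, 0, 6, 18, 21.774, 25}, y in {-3.28, 0, 0, 0, 0, 0, 0}
xmin=-1, ymin=-3.28, xmax=25, ymax=0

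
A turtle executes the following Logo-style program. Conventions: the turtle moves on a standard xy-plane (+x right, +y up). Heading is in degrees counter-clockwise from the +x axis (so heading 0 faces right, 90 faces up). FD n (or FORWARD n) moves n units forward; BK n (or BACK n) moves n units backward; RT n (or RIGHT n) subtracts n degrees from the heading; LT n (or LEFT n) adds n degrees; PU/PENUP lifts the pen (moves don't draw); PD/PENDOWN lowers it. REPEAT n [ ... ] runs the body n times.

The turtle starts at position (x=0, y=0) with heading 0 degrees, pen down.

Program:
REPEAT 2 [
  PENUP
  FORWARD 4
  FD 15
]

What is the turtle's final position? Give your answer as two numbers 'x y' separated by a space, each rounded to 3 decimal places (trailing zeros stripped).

Executing turtle program step by step:
Start: pos=(0,0), heading=0, pen down
REPEAT 2 [
  -- iteration 1/2 --
  PU: pen up
  FD 4: (0,0) -> (4,0) [heading=0, move]
  FD 15: (4,0) -> (19,0) [heading=0, move]
  -- iteration 2/2 --
  PU: pen up
  FD 4: (19,0) -> (23,0) [heading=0, move]
  FD 15: (23,0) -> (38,0) [heading=0, move]
]
Final: pos=(38,0), heading=0, 0 segment(s) drawn

Answer: 38 0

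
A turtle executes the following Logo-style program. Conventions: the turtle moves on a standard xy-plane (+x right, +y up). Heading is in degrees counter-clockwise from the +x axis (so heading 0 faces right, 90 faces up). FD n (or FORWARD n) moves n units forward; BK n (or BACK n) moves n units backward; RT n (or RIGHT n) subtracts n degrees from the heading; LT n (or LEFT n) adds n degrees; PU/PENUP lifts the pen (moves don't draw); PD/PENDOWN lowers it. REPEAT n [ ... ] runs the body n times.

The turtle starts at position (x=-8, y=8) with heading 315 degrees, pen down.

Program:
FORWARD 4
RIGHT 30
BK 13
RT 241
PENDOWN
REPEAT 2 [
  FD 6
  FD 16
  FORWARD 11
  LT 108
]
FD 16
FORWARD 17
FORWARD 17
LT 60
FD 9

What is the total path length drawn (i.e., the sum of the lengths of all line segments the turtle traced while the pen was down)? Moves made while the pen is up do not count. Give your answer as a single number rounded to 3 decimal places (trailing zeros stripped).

Executing turtle program step by step:
Start: pos=(-8,8), heading=315, pen down
FD 4: (-8,8) -> (-5.172,5.172) [heading=315, draw]
RT 30: heading 315 -> 285
BK 13: (-5.172,5.172) -> (-8.536,17.729) [heading=285, draw]
RT 241: heading 285 -> 44
PD: pen down
REPEAT 2 [
  -- iteration 1/2 --
  FD 6: (-8.536,17.729) -> (-4.22,21.897) [heading=44, draw]
  FD 16: (-4.22,21.897) -> (7.289,33.011) [heading=44, draw]
  FD 11: (7.289,33.011) -> (15.202,40.652) [heading=44, draw]
  LT 108: heading 44 -> 152
  -- iteration 2/2 --
  FD 6: (15.202,40.652) -> (9.904,43.469) [heading=152, draw]
  FD 16: (9.904,43.469) -> (-4.223,50.981) [heading=152, draw]
  FD 11: (-4.223,50.981) -> (-13.935,56.145) [heading=152, draw]
  LT 108: heading 152 -> 260
]
FD 16: (-13.935,56.145) -> (-16.714,40.388) [heading=260, draw]
FD 17: (-16.714,40.388) -> (-19.666,23.646) [heading=260, draw]
FD 17: (-19.666,23.646) -> (-22.618,6.905) [heading=260, draw]
LT 60: heading 260 -> 320
FD 9: (-22.618,6.905) -> (-15.723,1.119) [heading=320, draw]
Final: pos=(-15.723,1.119), heading=320, 12 segment(s) drawn

Segment lengths:
  seg 1: (-8,8) -> (-5.172,5.172), length = 4
  seg 2: (-5.172,5.172) -> (-8.536,17.729), length = 13
  seg 3: (-8.536,17.729) -> (-4.22,21.897), length = 6
  seg 4: (-4.22,21.897) -> (7.289,33.011), length = 16
  seg 5: (7.289,33.011) -> (15.202,40.652), length = 11
  seg 6: (15.202,40.652) -> (9.904,43.469), length = 6
  seg 7: (9.904,43.469) -> (-4.223,50.981), length = 16
  seg 8: (-4.223,50.981) -> (-13.935,56.145), length = 11
  seg 9: (-13.935,56.145) -> (-16.714,40.388), length = 16
  seg 10: (-16.714,40.388) -> (-19.666,23.646), length = 17
  seg 11: (-19.666,23.646) -> (-22.618,6.905), length = 17
  seg 12: (-22.618,6.905) -> (-15.723,1.119), length = 9
Total = 142

Answer: 142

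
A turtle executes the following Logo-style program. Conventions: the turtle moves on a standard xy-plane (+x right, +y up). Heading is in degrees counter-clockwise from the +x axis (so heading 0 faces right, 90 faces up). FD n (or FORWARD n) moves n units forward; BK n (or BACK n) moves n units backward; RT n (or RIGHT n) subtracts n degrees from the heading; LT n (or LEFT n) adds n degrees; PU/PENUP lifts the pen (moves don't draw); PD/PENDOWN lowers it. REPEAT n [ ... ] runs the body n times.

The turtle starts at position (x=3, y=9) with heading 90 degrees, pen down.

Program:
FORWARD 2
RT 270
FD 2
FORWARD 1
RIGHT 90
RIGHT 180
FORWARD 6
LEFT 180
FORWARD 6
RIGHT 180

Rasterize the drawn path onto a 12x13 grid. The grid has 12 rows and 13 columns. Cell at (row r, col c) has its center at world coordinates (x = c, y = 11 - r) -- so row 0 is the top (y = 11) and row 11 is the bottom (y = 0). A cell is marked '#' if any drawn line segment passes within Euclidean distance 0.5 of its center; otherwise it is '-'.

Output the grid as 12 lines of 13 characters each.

Segment 0: (3,9) -> (3,11)
Segment 1: (3,11) -> (1,11)
Segment 2: (1,11) -> (0,11)
Segment 3: (0,11) -> (0,5)
Segment 4: (0,5) -> (0,11)

Answer: ####---------
#--#---------
#--#---------
#------------
#------------
#------------
#------------
-------------
-------------
-------------
-------------
-------------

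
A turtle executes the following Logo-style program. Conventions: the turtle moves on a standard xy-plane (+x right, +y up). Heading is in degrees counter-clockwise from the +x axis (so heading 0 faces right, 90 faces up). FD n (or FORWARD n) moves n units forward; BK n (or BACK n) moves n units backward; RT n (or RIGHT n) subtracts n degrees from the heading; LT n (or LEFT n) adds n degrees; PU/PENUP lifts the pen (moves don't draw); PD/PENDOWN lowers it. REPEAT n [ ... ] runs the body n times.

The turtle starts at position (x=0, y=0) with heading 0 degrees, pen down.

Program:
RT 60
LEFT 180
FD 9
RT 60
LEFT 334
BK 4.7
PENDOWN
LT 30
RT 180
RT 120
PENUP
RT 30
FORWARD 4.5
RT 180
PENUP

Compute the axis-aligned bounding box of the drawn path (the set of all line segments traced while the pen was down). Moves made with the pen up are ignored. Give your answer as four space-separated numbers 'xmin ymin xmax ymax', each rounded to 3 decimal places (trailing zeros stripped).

Executing turtle program step by step:
Start: pos=(0,0), heading=0, pen down
RT 60: heading 0 -> 300
LT 180: heading 300 -> 120
FD 9: (0,0) -> (-4.5,7.794) [heading=120, draw]
RT 60: heading 120 -> 60
LT 334: heading 60 -> 34
BK 4.7: (-4.5,7.794) -> (-8.396,5.166) [heading=34, draw]
PD: pen down
LT 30: heading 34 -> 64
RT 180: heading 64 -> 244
RT 120: heading 244 -> 124
PU: pen up
RT 30: heading 124 -> 94
FD 4.5: (-8.396,5.166) -> (-8.71,9.655) [heading=94, move]
RT 180: heading 94 -> 274
PU: pen up
Final: pos=(-8.71,9.655), heading=274, 2 segment(s) drawn

Segment endpoints: x in {-8.396, -4.5, 0}, y in {0, 5.166, 7.794}
xmin=-8.396, ymin=0, xmax=0, ymax=7.794

Answer: -8.396 0 0 7.794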